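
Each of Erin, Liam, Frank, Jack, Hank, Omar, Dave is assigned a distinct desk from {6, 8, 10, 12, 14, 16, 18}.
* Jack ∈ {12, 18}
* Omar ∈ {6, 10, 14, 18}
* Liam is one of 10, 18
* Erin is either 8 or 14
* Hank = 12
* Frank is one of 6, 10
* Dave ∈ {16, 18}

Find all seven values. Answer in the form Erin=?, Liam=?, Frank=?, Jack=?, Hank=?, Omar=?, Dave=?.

Erin=8, Liam=10, Frank=6, Jack=18, Hank=12, Omar=14, Dave=16

Hank must be 12 (only option left). Eliminate 12 elsewhere: Jack.
Jack must be 18 (only option left). So Liam, Omar, Dave can't be 18.
That leaves Dave = 16.
Liam must be 10 (only option left). So Frank, Omar can't be 10.
That leaves Frank = 6. Strike 6 from Omar.
Omar must be 14 (only option left). So Erin can't be 14.
Erin has just one choice, so Erin = 8.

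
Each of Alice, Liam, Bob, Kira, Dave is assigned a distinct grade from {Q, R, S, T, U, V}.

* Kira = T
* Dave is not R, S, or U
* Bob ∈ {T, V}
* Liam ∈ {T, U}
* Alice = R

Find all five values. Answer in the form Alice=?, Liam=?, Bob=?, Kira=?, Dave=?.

Alice=R, Liam=U, Bob=V, Kira=T, Dave=Q

Alice has just one choice, so Alice = R.
That leaves Kira = T. Strike T from Liam, Bob, Dave.
Liam must be U (only option left).
Bob must be V (only option left). Remove V from Dave.
Dave's domain is down to {Q}, so Dave = Q.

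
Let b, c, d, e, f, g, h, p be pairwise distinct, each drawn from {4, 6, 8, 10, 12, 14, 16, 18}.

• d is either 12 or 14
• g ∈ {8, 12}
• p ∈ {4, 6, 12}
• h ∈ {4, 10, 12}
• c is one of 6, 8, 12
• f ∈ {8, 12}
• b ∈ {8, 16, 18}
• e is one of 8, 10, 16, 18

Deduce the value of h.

10

Among the 8 variables, 14 fits only d (and all 8 values in {4, 6, 8, 10, 12, 14, 16, 18} must be used), so d = 14.
The 2 variables f and g are confined to {8, 12}, which locks those values in; drop them from b, c, e, h, p.
That leaves c = 6. So p can't be 6.
p's domain is down to {4}, so p = 4. So h can't be 4.
So h = 10.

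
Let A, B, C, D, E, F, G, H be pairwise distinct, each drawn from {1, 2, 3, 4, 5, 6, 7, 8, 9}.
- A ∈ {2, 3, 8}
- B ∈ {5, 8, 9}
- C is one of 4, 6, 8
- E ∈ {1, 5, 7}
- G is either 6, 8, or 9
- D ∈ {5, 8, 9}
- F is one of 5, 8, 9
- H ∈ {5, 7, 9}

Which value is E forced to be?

The 3 variables B, D, F are confined to {5, 8, 9}, which locks those values in; drop them from A, C, E, G, H.
G's domain is down to {6}, so G = 6. Strike 6 from C.
H must be 7 (only option left). So E can't be 7.
So E = 1.

1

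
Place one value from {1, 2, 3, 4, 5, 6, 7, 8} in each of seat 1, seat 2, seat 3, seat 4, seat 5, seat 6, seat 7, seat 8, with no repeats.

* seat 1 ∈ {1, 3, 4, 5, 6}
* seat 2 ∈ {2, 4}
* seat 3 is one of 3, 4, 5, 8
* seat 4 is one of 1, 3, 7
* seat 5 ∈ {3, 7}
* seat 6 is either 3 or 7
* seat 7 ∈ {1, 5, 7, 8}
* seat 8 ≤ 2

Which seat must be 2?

The 8 variables together cover exactly {1, 2, 3, 4, 5, 6, 7, 8} — 8 values for 8 variables — and 6 appears only in seat 1's list, so seat 1 = 6.
seat 5 and seat 6 between them cover only {3, 7} — a naked pair. Remove those values from seat 3, seat 4, seat 7.
seat 4 must be 1 (only option left). Remove 1 from seat 7, seat 8.
So 2 goes to seat 8.

seat 8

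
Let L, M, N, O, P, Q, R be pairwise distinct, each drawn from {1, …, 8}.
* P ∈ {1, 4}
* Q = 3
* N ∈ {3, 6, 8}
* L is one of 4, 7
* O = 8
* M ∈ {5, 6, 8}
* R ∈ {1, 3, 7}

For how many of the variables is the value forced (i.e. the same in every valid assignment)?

O's domain is down to {8}, so O = 8. Eliminate 8 elsewhere: M, N.
That leaves Q = 3. Strike 3 from N, R.
N must be 6 (only option left). Strike 6 from M.
M must be 5 (only option left).
Determined: M=5, N=6, O=8, Q=3. The other variables each still have more than one consistent value. That makes 4.

4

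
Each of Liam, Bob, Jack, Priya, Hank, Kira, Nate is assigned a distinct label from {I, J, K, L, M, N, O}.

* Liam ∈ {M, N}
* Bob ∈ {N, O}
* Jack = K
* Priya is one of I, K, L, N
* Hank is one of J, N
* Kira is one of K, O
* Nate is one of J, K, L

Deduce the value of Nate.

L

Jack has just one choice, so Jack = K. Eliminate K elsewhere: Priya, Kira, Nate.
Kira's domain is down to {O}, so Kira = O. So Bob can't be O.
Bob's domain is down to {N}, so Bob = N. Strike N from Liam, Priya, Hank.
That leaves Hank = J. Eliminate J elsewhere: Nate.
So Nate = L.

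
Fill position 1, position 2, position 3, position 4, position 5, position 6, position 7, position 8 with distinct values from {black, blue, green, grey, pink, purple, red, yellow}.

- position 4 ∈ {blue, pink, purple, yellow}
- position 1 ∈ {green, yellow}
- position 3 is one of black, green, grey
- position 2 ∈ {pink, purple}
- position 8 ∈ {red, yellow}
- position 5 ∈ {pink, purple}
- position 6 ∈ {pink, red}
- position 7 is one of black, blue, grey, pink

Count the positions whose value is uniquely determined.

4

position 2 and position 5 share exactly the 2 values {pink, purple}; by pigeonhole those values go to them, so strike pink, purple from position 4, position 6, position 7.
position 6 must be red (only option left). Remove red from position 8.
position 8 must be yellow (only option left). So position 1, position 4 can't be yellow.
position 1's domain is down to {green}, so position 1 = green. Eliminate green elsewhere: position 3.
position 4 must be blue (only option left). Remove blue from position 7.
Determined: position 1=green, position 4=blue, position 6=red, position 8=yellow. The other positions each still have more than one consistent value. That makes 4.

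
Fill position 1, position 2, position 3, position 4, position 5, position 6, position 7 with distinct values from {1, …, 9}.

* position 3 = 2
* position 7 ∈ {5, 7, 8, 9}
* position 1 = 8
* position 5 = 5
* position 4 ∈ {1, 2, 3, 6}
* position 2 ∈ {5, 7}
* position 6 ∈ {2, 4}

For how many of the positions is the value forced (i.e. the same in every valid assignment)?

position 1 must be 8 (only option left). Remove 8 from position 7.
That leaves position 3 = 2. Strike 2 from position 4, position 6.
position 5's domain is down to {5}, so position 5 = 5. So position 2, position 7 can't be 5.
position 6's domain is down to {4}, so position 6 = 4.
position 2's domain is down to {7}, so position 2 = 7. Strike 7 from position 7.
position 7 must be 9 (only option left).
Determined: position 1=8, position 2=7, position 3=2, position 5=5, position 6=4, position 7=9. The other positions each still have more than one consistent value. That makes 6.

6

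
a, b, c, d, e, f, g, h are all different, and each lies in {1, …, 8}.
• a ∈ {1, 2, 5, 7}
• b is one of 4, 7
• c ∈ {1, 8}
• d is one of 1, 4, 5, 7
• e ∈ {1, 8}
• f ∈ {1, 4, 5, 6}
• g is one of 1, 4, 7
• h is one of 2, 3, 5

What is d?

5

The 8 variables draw from only 8 values {1, 2, 3, 4, 5, 6, 7, 8}, so each is used; only h can be 3, hence h = 3.
The 7 still-open variables draw from only 7 values {1, 2, 4, 5, 6, 7, 8}, so each is used; only a can be 2, hence a = 2.
The 6 still-open variables together cover exactly {1, 4, 5, 6, 7, 8} — 6 values for 6 variables — and 6 appears only in f's list, so f = 6.
The 5 still-open variables together cover exactly {1, 4, 5, 7, 8} — 5 values for 5 variables — and 5 appears only in d's list, so d = 5.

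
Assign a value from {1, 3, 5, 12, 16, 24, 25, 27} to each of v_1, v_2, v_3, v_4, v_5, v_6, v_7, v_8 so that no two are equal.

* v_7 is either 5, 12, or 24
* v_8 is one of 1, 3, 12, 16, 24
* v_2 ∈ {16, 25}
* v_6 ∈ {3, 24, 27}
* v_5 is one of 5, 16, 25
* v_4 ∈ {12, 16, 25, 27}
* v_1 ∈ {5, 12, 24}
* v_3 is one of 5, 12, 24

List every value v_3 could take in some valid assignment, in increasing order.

Among the 8 variables, 1 fits only v_8 (and all 8 values in {1, 3, 5, 12, 16, 24, 25, 27} must be used), so v_8 = 1.
The 7 still-open variables together cover exactly {3, 5, 12, 16, 24, 25, 27} — 7 values for 7 variables — and 3 appears only in v_6's list, so v_6 = 3.
The 6 still-open variables draw from only 6 values {5, 12, 16, 24, 25, 27}, so each is used; only v_4 can be 27, hence v_4 = 27.
v_1, v_3, v_7 share exactly the 3 values {5, 12, 24}; by pigeonhole those values go to them, so strike 5, 12, 24 from v_5.
No further eliminations apply; v_3 can still be any of 5, 12, 24.

5, 12, 24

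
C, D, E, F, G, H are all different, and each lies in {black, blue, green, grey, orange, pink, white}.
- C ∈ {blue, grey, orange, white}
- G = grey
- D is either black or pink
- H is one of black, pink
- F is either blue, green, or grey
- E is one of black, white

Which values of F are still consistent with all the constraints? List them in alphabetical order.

blue, green

G has just one choice, so G = grey. Strike grey from C, F.
D and H between them cover only {black, pink} — a naked pair. Remove those values from E.
E must be white (only option left). Remove white from C.
No further eliminations apply; F can still be any of blue, green.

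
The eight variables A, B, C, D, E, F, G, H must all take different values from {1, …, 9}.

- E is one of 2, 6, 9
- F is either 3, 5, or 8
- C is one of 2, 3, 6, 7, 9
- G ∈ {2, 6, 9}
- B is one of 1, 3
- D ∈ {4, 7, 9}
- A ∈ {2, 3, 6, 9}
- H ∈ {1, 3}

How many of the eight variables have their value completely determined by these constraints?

2

B and H between them cover only {1, 3} — a naked pair. Remove those values from A, C, F.
A, E, G share exactly the 3 values {2, 6, 9}; by pigeonhole those values go to them, so strike 2, 6, 9 from C, D.
C's domain is down to {7}, so C = 7. Remove 7 from D.
That leaves D = 4.
Determined: C=7, D=4. The other variables each still have more than one consistent value. That makes 2.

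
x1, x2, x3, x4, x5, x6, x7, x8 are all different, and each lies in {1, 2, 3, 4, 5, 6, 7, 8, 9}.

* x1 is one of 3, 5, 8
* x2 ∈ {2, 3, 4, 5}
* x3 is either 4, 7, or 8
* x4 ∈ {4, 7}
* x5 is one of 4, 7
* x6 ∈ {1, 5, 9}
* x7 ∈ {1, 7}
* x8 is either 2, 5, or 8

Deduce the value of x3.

The 8 variables draw from only 8 values {1, 2, 3, 4, 5, 7, 8, 9}, so each is used; only x6 can be 9, hence x6 = 9.
Among the 7 still-open variables, 1 fits only x7 (and all 7 values in {1, 2, 3, 4, 5, 7, 8} must be used), so x7 = 1.
x4 and x5 between them cover only {4, 7} — a naked pair. Remove those values from x2, x3.
So x3 = 8.

8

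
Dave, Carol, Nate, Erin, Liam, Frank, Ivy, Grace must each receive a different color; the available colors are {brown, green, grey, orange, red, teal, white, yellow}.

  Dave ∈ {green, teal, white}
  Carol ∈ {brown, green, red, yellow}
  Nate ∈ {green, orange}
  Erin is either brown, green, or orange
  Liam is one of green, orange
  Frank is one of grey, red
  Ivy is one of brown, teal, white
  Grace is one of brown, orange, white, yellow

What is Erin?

The 8 variables draw from only 8 values {brown, green, grey, orange, red, teal, white, yellow}, so each is used; only Frank can be grey, hence Frank = grey.
The 7 still-open variables together cover exactly {brown, green, orange, red, teal, white, yellow} — 7 values for 7 variables — and red appears only in Carol's list, so Carol = red.
The 6 still-open variables together cover exactly {brown, green, orange, teal, white, yellow} — 6 values for 6 variables — and yellow appears only in Grace's list, so Grace = yellow.
The 2 variables Nate and Liam are confined to {green, orange}, which locks those values in; drop them from Dave, Erin.
So Erin = brown.

brown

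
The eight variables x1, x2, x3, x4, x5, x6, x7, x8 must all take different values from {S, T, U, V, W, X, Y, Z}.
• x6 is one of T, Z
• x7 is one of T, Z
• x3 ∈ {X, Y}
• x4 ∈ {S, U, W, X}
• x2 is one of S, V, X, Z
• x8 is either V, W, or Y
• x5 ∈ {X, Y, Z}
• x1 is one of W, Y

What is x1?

W

The 8 variables together cover exactly {S, T, U, V, W, X, Y, Z} — 8 values for 8 variables — and U appears only in x4's list, so x4 = U.
Among the 7 still-open variables, S fits only x2 (and all 7 values in {S, T, V, W, X, Y, Z} must be used), so x2 = S.
The 6 still-open variables together cover exactly {T, V, W, X, Y, Z} — 6 values for 6 variables — and V appears only in x8's list, so x8 = V.
Among the 5 still-open variables, W fits only x1 (and all 5 values in {T, W, X, Y, Z} must be used), so x1 = W.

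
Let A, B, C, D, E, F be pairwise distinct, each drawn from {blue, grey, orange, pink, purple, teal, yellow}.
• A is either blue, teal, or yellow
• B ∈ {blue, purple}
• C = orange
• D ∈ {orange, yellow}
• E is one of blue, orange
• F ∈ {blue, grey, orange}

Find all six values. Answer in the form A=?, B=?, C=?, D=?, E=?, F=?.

C has just one choice, so C = orange. So D, E, F can't be orange.
D has just one choice, so D = yellow. Remove yellow from A.
That leaves E = blue. Remove blue from A, B, F.
F must be grey (only option left).
That leaves A = teal.
B must be purple (only option left).

A=teal, B=purple, C=orange, D=yellow, E=blue, F=grey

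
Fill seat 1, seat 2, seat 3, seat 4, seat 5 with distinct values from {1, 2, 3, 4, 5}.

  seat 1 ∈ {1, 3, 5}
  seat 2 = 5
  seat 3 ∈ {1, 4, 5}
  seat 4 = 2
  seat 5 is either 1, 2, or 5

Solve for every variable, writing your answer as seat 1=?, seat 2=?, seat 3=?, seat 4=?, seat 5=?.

seat 2 must be 5 (only option left). So seat 1, seat 3, seat 5 can't be 5.
That leaves seat 4 = 2. Remove 2 from seat 5.
That leaves seat 5 = 1. Remove 1 from seat 1, seat 3.
seat 1 must be 3 (only option left).
seat 3 must be 4 (only option left).

seat 1=3, seat 2=5, seat 3=4, seat 4=2, seat 5=1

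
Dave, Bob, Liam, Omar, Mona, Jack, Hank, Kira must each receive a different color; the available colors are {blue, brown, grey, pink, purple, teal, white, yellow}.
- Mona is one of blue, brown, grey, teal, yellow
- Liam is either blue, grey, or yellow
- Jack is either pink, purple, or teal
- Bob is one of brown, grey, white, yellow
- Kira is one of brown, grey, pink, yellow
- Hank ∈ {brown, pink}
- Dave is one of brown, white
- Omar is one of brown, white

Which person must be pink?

The 8 variables draw from only 8 values {blue, brown, grey, pink, purple, teal, white, yellow}, so each is used; only Jack can be purple, hence Jack = purple.
The 7 still-open variables together cover exactly {blue, brown, grey, pink, teal, white, yellow} — 7 values for 7 variables — and teal appears only in Mona's list, so Mona = teal.
Among the 6 still-open variables, blue fits only Liam (and all 6 values in {blue, brown, grey, pink, white, yellow} must be used), so Liam = blue.
Dave and Omar between them cover only {brown, white} — a naked pair. Remove those values from Bob, Hank, Kira.
So pink goes to Hank.

Hank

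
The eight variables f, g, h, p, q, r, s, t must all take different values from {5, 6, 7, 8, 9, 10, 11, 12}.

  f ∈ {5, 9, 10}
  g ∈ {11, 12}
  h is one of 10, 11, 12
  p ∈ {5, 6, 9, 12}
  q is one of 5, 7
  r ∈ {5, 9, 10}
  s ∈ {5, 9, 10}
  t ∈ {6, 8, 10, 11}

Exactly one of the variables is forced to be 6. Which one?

p

Among the 8 variables, 7 fits only q (and all 8 values in {5, 6, 7, 8, 9, 10, 11, 12} must be used), so q = 7.
The 7 still-open variables together cover exactly {5, 6, 8, 9, 10, 11, 12} — 7 values for 7 variables — and 8 appears only in t's list, so t = 8.
Among the 6 still-open variables, 6 fits only p (and all 6 values in {5, 6, 9, 10, 11, 12} must be used), so p = 6.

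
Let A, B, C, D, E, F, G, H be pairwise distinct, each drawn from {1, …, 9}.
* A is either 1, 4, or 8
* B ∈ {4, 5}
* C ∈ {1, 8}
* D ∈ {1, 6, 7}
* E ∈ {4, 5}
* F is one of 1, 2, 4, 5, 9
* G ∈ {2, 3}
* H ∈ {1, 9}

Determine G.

3

The 2 variables B and E are confined to {4, 5}, which locks those values in; drop them from A, F.
A and C share exactly the 2 values {1, 8}; by pigeonhole those values go to them, so strike 1, 8 from D, F, H.
That leaves H = 9. Eliminate 9 elsewhere: F.
F has just one choice, so F = 2. Strike 2 from G.
So G = 3.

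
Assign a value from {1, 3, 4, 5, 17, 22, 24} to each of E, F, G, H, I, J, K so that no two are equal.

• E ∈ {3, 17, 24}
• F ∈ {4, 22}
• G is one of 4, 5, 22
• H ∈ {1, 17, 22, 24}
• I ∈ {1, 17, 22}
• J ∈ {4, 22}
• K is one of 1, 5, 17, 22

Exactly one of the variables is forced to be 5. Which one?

The 7 variables together cover exactly {1, 3, 4, 5, 17, 22, 24} — 7 values for 7 variables — and 3 appears only in E's list, so E = 3.
Among the 6 still-open variables, 24 fits only H (and all 6 values in {1, 4, 5, 17, 22, 24} must be used), so H = 24.
F and J between them cover only {4, 22} — a naked pair. Remove those values from G, I, K.
So 5 goes to G.

G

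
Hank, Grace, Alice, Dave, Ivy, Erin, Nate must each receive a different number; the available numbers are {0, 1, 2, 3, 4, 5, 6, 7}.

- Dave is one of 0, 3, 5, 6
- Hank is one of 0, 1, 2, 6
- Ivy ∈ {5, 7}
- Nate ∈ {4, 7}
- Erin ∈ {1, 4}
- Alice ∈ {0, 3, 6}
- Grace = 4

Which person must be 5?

Grace must be 4 (only option left). Strike 4 from Erin, Nate.
Erin has just one choice, so Erin = 1. Strike 1 from Hank.
Nate must be 7 (only option left). Eliminate 7 elsewhere: Ivy.
So 5 goes to Ivy.

Ivy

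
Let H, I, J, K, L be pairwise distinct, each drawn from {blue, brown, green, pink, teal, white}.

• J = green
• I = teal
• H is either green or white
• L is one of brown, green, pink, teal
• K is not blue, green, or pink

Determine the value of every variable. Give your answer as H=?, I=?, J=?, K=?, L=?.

I has just one choice, so I = teal. Eliminate teal elsewhere: K, L.
J must be green (only option left). Eliminate green elsewhere: H, L.
That leaves H = white. So K can't be white.
K has just one choice, so K = brown. So L can't be brown.
L must be pink (only option left).

H=white, I=teal, J=green, K=brown, L=pink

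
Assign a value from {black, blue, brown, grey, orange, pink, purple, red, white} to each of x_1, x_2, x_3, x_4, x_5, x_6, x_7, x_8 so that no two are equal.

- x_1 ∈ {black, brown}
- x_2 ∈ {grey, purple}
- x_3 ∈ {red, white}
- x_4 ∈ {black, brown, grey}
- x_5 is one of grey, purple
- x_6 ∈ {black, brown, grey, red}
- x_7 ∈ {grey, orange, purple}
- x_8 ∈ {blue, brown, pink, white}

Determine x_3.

x_2 and x_5 between them cover only {grey, purple} — a naked pair. Remove those values from x_4, x_6, x_7.
x_7's domain is down to {orange}, so x_7 = orange.
The 2 variables x_1 and x_4 are confined to {black, brown}, which locks those values in; drop them from x_6, x_8.
x_6's domain is down to {red}, so x_6 = red. Remove red from x_3.
So x_3 = white.

white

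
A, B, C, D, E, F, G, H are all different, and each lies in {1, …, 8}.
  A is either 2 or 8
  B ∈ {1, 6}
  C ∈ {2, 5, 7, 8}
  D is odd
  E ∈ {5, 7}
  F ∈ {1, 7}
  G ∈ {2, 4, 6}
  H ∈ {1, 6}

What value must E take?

5

The 8 variables draw from only 8 values {1, 2, 3, 4, 5, 6, 7, 8}, so each is used; only D can be 3, hence D = 3.
The 7 still-open variables together cover exactly {1, 2, 4, 5, 6, 7, 8} — 7 values for 7 variables — and 4 appears only in G's list, so G = 4.
B and H share exactly the 2 values {1, 6}; by pigeonhole those values go to them, so strike 1, 6 from F.
F's domain is down to {7}, so F = 7. So C, E can't be 7.
So E = 5.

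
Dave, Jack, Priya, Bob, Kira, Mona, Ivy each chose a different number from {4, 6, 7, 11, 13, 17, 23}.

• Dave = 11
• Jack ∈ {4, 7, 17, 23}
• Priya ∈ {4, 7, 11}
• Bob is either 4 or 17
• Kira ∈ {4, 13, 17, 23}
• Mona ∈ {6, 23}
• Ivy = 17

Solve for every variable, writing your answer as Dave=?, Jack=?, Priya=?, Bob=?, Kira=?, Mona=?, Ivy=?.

Dave=11, Jack=23, Priya=7, Bob=4, Kira=13, Mona=6, Ivy=17

Dave has just one choice, so Dave = 11. So Priya can't be 11.
Ivy has just one choice, so Ivy = 17. So Jack, Bob, Kira can't be 17.
That leaves Bob = 4. Eliminate 4 elsewhere: Jack, Priya, Kira.
Priya must be 7 (only option left). So Jack can't be 7.
Jack has just one choice, so Jack = 23. Eliminate 23 elsewhere: Kira, Mona.
That leaves Kira = 13.
Mona must be 6 (only option left).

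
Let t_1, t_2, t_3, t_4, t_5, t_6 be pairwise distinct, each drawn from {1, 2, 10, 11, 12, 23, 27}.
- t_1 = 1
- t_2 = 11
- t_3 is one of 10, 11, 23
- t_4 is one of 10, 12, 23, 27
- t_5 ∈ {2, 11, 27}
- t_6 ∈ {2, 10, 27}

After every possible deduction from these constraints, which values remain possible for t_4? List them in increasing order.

10, 12, 23, 27

t_1's domain is down to {1}, so t_1 = 1.
That leaves t_2 = 11. Remove 11 from t_3, t_5.
No further eliminations apply; t_4 can still be any of 10, 12, 23, 27.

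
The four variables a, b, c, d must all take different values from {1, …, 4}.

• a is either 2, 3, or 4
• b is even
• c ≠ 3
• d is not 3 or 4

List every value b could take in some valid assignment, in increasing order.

2, 4

The 4 variables together cover exactly {1, 2, 3, 4} — 4 values for 4 variables — and 3 appears only in a's list, so a = 3.
No further eliminations apply; b can still be any of 2, 4.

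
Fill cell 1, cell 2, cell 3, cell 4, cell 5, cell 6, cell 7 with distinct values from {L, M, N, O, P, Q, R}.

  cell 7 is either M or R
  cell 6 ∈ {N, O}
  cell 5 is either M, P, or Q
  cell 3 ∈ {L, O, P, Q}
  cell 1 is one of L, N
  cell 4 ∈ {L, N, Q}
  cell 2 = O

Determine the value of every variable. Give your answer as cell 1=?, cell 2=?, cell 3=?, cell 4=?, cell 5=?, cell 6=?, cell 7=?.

cell 1=L, cell 2=O, cell 3=P, cell 4=Q, cell 5=M, cell 6=N, cell 7=R

cell 2 must be O (only option left). Remove O from cell 3, cell 6.
cell 6's domain is down to {N}, so cell 6 = N. Remove N from cell 1, cell 4.
That leaves cell 1 = L. Strike L from cell 3, cell 4.
cell 4 must be Q (only option left). So cell 3, cell 5 can't be Q.
cell 3 must be P (only option left). Eliminate P elsewhere: cell 5.
cell 5 has just one choice, so cell 5 = M. Eliminate M elsewhere: cell 7.
That leaves cell 7 = R.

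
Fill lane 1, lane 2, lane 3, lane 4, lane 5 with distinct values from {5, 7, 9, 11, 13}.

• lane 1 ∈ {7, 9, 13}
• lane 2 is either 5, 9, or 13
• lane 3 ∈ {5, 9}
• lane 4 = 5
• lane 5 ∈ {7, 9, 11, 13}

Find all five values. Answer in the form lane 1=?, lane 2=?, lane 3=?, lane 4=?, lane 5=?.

lane 4's domain is down to {5}, so lane 4 = 5. Remove 5 from lane 2, lane 3.
lane 3's domain is down to {9}, so lane 3 = 9. Strike 9 from lane 1, lane 2, lane 5.
lane 2 must be 13 (only option left). Strike 13 from lane 1, lane 5.
lane 1 has just one choice, so lane 1 = 7. So lane 5 can't be 7.
lane 5's domain is down to {11}, so lane 5 = 11.

lane 1=7, lane 2=13, lane 3=9, lane 4=5, lane 5=11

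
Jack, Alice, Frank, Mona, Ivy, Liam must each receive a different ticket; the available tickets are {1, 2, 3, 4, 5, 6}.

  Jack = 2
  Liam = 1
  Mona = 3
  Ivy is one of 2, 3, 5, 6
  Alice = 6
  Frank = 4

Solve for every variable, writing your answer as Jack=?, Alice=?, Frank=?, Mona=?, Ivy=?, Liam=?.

Jack must be 2 (only option left). So Ivy can't be 2.
Alice must be 6 (only option left). Strike 6 from Ivy.
Frank's domain is down to {4}, so Frank = 4.
Mona must be 3 (only option left). Remove 3 from Ivy.
Ivy's domain is down to {5}, so Ivy = 5.
Liam must be 1 (only option left).

Jack=2, Alice=6, Frank=4, Mona=3, Ivy=5, Liam=1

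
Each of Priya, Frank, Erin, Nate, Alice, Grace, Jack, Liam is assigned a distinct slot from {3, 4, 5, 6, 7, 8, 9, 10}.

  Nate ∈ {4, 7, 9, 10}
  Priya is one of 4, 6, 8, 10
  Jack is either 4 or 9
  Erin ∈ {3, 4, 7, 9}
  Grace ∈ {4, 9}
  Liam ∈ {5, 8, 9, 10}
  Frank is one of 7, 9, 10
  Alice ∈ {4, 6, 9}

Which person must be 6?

The 8 variables together cover exactly {3, 4, 5, 6, 7, 8, 9, 10} — 8 values for 8 variables — and 3 appears only in Erin's list, so Erin = 3.
Among the 7 still-open variables, 5 fits only Liam (and all 7 values in {4, 5, 6, 7, 8, 9, 10} must be used), so Liam = 5.
The 6 still-open variables together cover exactly {4, 6, 7, 8, 9, 10} — 6 values for 6 variables — and 8 appears only in Priya's list, so Priya = 8.
The 5 still-open variables together cover exactly {4, 6, 7, 9, 10} — 5 values for 5 variables — and 6 appears only in Alice's list, so Alice = 6.

Alice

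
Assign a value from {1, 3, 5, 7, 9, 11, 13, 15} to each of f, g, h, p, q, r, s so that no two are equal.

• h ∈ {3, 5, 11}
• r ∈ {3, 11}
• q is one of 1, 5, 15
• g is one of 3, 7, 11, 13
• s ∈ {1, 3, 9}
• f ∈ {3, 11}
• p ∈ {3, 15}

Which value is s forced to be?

The 2 variables f and r are confined to {3, 11}, which locks those values in; drop them from g, h, p, s.
That leaves h = 5. So q can't be 5.
p's domain is down to {15}, so p = 15. Eliminate 15 elsewhere: q.
q must be 1 (only option left). Strike 1 from s.
So s = 9.

9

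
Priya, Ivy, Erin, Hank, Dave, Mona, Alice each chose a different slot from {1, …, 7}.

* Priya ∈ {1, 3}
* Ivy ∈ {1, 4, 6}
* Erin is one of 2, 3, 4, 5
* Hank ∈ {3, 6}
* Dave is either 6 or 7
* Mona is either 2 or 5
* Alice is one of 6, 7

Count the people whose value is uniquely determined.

Dave and Alice between them cover only {6, 7} — a naked pair. Remove those values from Ivy, Hank.
Hank must be 3 (only option left). Remove 3 from Priya, Erin.
Priya's domain is down to {1}, so Priya = 1. Strike 1 from Ivy.
That leaves Ivy = 4. So Erin can't be 4.
Determined: Priya=1, Ivy=4, Hank=3. The other people each still have more than one consistent value. That makes 3.

3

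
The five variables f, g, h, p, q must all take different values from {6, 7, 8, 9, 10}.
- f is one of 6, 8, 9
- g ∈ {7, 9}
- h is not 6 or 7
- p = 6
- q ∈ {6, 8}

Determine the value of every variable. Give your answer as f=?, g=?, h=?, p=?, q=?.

p must be 6 (only option left). Remove 6 from f, q.
q's domain is down to {8}, so q = 8. Remove 8 from f, h.
f's domain is down to {9}, so f = 9. So g, h can't be 9.
g must be 7 (only option left).
That leaves h = 10.

f=9, g=7, h=10, p=6, q=8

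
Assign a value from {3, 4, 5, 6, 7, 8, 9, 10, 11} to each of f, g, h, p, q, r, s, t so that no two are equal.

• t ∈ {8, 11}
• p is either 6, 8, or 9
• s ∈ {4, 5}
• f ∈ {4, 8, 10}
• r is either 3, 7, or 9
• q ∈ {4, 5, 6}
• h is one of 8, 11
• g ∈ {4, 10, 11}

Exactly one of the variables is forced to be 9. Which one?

h and t between them cover only {8, 11} — a naked pair. Remove those values from f, g, p.
f and g between them cover only {4, 10} — a naked pair. Remove those values from q, s.
That leaves s = 5. Eliminate 5 elsewhere: q.
That leaves q = 6. Eliminate 6 elsewhere: p.
So 9 goes to p.

p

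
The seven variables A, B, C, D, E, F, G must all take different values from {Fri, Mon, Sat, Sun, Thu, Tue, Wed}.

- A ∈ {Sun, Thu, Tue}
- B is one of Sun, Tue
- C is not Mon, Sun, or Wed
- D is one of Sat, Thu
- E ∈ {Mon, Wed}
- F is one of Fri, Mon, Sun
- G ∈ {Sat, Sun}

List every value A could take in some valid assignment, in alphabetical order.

The 7 variables draw from only 7 values {Fri, Mon, Sat, Sun, Thu, Tue, Wed}, so each is used; only E can be Wed, hence E = Wed.
The 6 still-open variables together cover exactly {Fri, Mon, Sat, Sun, Thu, Tue} — 6 values for 6 variables — and Mon appears only in F's list, so F = Mon.
Among the 5 still-open variables, Fri fits only C (and all 5 values in {Fri, Sat, Sun, Thu, Tue} must be used), so C = Fri.
No further eliminations apply; A can still be any of Sun, Thu, Tue.

Sun, Thu, Tue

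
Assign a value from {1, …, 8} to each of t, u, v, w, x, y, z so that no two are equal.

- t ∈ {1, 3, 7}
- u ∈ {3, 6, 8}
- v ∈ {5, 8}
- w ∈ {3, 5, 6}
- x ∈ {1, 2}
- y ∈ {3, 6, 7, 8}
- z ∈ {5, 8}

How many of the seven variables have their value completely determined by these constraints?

The 7 variables draw from only 7 values {1, 2, 3, 5, 6, 7, 8}, so each is used; only x can be 2, hence x = 2.
The 6 still-open variables together cover exactly {1, 3, 5, 6, 7, 8} — 6 values for 6 variables — and 1 appears only in t's list, so t = 1.
The 5 still-open variables together cover exactly {3, 5, 6, 7, 8} — 5 values for 5 variables — and 7 appears only in y's list, so y = 7.
The 2 variables v and z are confined to {5, 8}, which locks those values in; drop them from u, w.
Determined: t=1, x=2, y=7. The other variables each still have more than one consistent value. That makes 3.

3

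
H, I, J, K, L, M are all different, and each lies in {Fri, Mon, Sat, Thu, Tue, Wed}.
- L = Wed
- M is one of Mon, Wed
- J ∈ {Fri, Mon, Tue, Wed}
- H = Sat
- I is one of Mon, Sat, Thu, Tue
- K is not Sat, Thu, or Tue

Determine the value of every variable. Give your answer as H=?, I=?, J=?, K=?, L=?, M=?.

H=Sat, I=Thu, J=Tue, K=Fri, L=Wed, M=Mon

H has just one choice, so H = Sat. Eliminate Sat elsewhere: I.
L must be Wed (only option left). So J, K, M can't be Wed.
M must be Mon (only option left). Strike Mon from I, J, K.
K must be Fri (only option left). Eliminate Fri elsewhere: J.
J must be Tue (only option left). Strike Tue from I.
That leaves I = Thu.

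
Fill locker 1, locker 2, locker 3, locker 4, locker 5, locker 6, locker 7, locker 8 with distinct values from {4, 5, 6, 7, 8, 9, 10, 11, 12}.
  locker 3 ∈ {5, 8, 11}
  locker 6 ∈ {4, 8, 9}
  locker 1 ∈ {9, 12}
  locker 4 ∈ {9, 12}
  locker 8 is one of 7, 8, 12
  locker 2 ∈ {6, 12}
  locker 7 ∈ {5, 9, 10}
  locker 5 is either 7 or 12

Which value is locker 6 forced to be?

locker 1 and locker 4 share exactly the 2 values {9, 12}; by pigeonhole those values go to them, so strike 9, 12 from locker 2, locker 5, locker 6, locker 7, locker 8.
locker 2's domain is down to {6}, so locker 2 = 6.
locker 5 must be 7 (only option left). Strike 7 from locker 8.
locker 8 must be 8 (only option left). Strike 8 from locker 3, locker 6.
So locker 6 = 4.

4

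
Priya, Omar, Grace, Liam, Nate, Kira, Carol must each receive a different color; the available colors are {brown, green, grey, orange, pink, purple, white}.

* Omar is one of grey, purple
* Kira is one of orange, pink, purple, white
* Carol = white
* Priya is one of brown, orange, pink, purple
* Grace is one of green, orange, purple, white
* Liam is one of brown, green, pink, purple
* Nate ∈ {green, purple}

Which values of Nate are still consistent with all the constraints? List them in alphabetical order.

green, purple

Carol's domain is down to {white}, so Carol = white. Eliminate white elsewhere: Grace, Kira.
The 6 still-open variables together cover exactly {brown, green, grey, orange, pink, purple} — 6 values for 6 variables — and grey appears only in Omar's list, so Omar = grey.
No further eliminations apply; Nate can still be any of green, purple.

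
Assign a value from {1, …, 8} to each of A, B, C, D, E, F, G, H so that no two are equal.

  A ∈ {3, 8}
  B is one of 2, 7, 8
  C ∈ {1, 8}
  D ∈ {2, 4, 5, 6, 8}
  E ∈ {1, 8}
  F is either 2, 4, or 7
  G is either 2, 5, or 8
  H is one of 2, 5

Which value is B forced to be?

7

The 8 variables together cover exactly {1, 2, 3, 4, 5, 6, 7, 8} — 8 values for 8 variables — and 3 appears only in A's list, so A = 3.
The 7 still-open variables together cover exactly {1, 2, 4, 5, 6, 7, 8} — 7 values for 7 variables — and 6 appears only in D's list, so D = 6.
Among the 6 still-open variables, 4 fits only F (and all 6 values in {1, 2, 4, 5, 7, 8} must be used), so F = 4.
The 5 still-open variables together cover exactly {1, 2, 5, 7, 8} — 5 values for 5 variables — and 7 appears only in B's list, so B = 7.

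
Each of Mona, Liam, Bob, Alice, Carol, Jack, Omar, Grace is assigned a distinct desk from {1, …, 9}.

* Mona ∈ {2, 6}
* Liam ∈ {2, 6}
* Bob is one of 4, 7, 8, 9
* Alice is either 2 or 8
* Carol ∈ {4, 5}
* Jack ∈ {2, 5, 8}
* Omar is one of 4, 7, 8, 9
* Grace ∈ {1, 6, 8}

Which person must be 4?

Carol

The 8 variables draw from only 8 values {1, 2, 4, 5, 6, 7, 8, 9}, so each is used; only Grace can be 1, hence Grace = 1.
Mona and Liam between them cover only {2, 6} — a naked pair. Remove those values from Alice, Jack.
That leaves Alice = 8. So Bob, Jack, Omar can't be 8.
Jack has just one choice, so Jack = 5. Remove 5 from Carol.
So 4 goes to Carol.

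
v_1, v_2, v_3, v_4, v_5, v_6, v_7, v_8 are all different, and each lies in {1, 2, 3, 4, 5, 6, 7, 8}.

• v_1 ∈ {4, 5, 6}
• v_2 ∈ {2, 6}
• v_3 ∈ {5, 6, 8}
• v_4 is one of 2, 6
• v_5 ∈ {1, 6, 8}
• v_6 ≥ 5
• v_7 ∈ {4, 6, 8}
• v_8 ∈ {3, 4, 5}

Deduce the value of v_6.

The 8 variables draw from only 8 values {1, 2, 3, 4, 5, 6, 7, 8}, so each is used; only v_5 can be 1, hence v_5 = 1.
The 7 still-open variables draw from only 7 values {2, 3, 4, 5, 6, 7, 8}, so each is used; only v_8 can be 3, hence v_8 = 3.
Among the 6 still-open variables, 7 fits only v_6 (and all 6 values in {2, 4, 5, 6, 7, 8} must be used), so v_6 = 7.

7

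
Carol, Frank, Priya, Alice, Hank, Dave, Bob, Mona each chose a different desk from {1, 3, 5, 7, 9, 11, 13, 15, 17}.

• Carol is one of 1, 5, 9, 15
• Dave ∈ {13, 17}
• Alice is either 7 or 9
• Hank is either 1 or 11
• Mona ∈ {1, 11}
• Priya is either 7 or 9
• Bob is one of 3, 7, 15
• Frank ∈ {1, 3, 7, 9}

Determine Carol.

Priya and Alice between them cover only {7, 9} — a naked pair. Remove those values from Carol, Frank, Bob.
The 2 variables Hank and Mona are confined to {1, 11}, which locks those values in; drop them from Carol, Frank.
Frank has just one choice, so Frank = 3. So Bob can't be 3.
Bob's domain is down to {15}, so Bob = 15. So Carol can't be 15.
So Carol = 5.

5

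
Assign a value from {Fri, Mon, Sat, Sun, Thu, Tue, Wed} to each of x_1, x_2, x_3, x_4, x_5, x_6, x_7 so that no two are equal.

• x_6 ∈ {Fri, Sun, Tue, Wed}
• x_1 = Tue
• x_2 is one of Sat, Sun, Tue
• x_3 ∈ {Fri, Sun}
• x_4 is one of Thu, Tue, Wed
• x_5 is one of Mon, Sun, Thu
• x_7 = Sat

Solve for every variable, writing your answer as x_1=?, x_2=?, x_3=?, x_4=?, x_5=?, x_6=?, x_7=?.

x_1=Tue, x_2=Sun, x_3=Fri, x_4=Thu, x_5=Mon, x_6=Wed, x_7=Sat

x_1 has just one choice, so x_1 = Tue. So x_2, x_4, x_6 can't be Tue.
That leaves x_7 = Sat. Strike Sat from x_2.
x_2 must be Sun (only option left). Strike Sun from x_3, x_5, x_6.
x_3's domain is down to {Fri}, so x_3 = Fri. So x_6 can't be Fri.
That leaves x_6 = Wed. Eliminate Wed elsewhere: x_4.
x_4 has just one choice, so x_4 = Thu. Remove Thu from x_5.
x_5 has just one choice, so x_5 = Mon.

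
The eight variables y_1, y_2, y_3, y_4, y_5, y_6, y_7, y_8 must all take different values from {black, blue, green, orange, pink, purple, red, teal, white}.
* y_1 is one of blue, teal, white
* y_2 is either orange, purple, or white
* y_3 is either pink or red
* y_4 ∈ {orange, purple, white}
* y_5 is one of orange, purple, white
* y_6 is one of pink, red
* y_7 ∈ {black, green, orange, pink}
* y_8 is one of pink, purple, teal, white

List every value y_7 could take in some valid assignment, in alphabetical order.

y_3 and y_6 between them cover only {pink, red} — a naked pair. Remove those values from y_7, y_8.
The 3 variables y_2, y_4, y_5 are confined to {orange, purple, white}, which locks those values in; drop them from y_1, y_7, y_8.
y_8's domain is down to {teal}, so y_8 = teal. Strike teal from y_1.
y_1's domain is down to {blue}, so y_1 = blue.
No further eliminations apply; y_7 can still be any of black, green.

black, green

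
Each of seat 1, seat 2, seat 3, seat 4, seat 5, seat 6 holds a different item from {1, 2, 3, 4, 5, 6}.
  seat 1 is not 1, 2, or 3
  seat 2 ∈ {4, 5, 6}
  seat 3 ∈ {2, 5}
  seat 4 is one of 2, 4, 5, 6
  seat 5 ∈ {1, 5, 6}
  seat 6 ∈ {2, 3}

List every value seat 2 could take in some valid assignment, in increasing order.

4, 5, 6

Among the 6 variables, 1 fits only seat 5 (and all 6 values in {1, 2, 3, 4, 5, 6} must be used), so seat 5 = 1.
The 5 still-open variables draw from only 5 values {2, 3, 4, 5, 6}, so each is used; only seat 6 can be 3, hence seat 6 = 3.
No further eliminations apply; seat 2 can still be any of 4, 5, 6.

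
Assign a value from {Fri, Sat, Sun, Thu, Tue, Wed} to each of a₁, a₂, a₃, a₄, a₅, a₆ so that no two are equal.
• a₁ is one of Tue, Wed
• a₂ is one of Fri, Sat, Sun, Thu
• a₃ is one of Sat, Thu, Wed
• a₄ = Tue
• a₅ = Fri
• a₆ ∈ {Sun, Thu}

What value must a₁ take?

Wed

a₄'s domain is down to {Tue}, so a₄ = Tue. So a₁ can't be Tue.
So a₁ = Wed.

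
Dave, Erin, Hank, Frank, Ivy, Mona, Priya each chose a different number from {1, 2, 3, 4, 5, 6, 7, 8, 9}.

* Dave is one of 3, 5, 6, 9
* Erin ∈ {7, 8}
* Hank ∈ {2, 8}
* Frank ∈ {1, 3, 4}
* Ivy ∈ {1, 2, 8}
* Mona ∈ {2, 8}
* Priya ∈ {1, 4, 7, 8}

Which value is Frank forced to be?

Hank and Mona share exactly the 2 values {2, 8}; by pigeonhole those values go to them, so strike 2, 8 from Erin, Ivy, Priya.
Erin has just one choice, so Erin = 7. Strike 7 from Priya.
That leaves Ivy = 1. Strike 1 from Frank, Priya.
Priya has just one choice, so Priya = 4. Strike 4 from Frank.
So Frank = 3.

3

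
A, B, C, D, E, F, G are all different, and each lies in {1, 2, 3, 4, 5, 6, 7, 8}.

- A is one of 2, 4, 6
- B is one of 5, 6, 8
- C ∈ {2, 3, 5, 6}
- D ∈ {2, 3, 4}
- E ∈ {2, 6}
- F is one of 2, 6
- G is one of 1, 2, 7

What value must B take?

E and F between them cover only {2, 6} — a naked pair. Remove those values from A, B, C, D, G.
A's domain is down to {4}, so A = 4. Remove 4 from D.
D has just one choice, so D = 3. Remove 3 from C.
C has just one choice, so C = 5. Strike 5 from B.
So B = 8.

8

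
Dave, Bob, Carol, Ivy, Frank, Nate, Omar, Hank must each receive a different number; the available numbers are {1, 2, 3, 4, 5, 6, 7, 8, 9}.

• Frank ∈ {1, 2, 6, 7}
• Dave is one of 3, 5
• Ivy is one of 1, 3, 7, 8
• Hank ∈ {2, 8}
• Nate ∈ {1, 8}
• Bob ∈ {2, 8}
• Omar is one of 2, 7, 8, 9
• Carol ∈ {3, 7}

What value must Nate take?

1

The 8 variables draw from only 8 values {1, 2, 3, 5, 6, 7, 8, 9}, so each is used; only Dave can be 5, hence Dave = 5.
The 7 still-open variables together cover exactly {1, 2, 3, 6, 7, 8, 9} — 7 values for 7 variables — and 6 appears only in Frank's list, so Frank = 6.
The 6 still-open variables draw from only 6 values {1, 2, 3, 7, 8, 9}, so each is used; only Omar can be 9, hence Omar = 9.
Bob and Hank between them cover only {2, 8} — a naked pair. Remove those values from Ivy, Nate.
So Nate = 1.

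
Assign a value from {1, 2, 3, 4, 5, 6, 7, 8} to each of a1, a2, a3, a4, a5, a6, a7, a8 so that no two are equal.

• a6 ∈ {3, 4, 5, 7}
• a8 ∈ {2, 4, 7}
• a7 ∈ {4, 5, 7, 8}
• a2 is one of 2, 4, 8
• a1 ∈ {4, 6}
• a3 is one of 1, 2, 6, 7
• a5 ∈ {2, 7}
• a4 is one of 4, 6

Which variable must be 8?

Among the 8 variables, 1 fits only a3 (and all 8 values in {1, 2, 3, 4, 5, 6, 7, 8} must be used), so a3 = 1.
The 7 still-open variables draw from only 7 values {2, 3, 4, 5, 6, 7, 8}, so each is used; only a6 can be 3, hence a6 = 3.
Among the 6 still-open variables, 5 fits only a7 (and all 6 values in {2, 4, 5, 6, 7, 8} must be used), so a7 = 5.
Among the 5 still-open variables, 8 fits only a2 (and all 5 values in {2, 4, 6, 7, 8} must be used), so a2 = 8.

a2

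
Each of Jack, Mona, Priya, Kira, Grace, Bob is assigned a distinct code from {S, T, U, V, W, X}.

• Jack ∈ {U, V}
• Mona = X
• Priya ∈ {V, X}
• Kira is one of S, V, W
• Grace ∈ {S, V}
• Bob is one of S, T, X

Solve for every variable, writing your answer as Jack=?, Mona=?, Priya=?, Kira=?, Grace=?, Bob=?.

Mona must be X (only option left). So Priya, Bob can't be X.
Priya's domain is down to {V}, so Priya = V. Strike V from Jack, Kira, Grace.
Grace must be S (only option left). Eliminate S elsewhere: Kira, Bob.
Bob's domain is down to {T}, so Bob = T.
That leaves Jack = U.
That leaves Kira = W.

Jack=U, Mona=X, Priya=V, Kira=W, Grace=S, Bob=T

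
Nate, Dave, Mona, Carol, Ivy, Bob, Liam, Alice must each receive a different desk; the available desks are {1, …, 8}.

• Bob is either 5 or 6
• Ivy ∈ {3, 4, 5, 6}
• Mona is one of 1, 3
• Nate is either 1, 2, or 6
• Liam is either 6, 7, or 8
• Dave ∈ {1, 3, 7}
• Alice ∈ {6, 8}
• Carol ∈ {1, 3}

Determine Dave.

7

The 8 variables together cover exactly {1, 2, 3, 4, 5, 6, 7, 8} — 8 values for 8 variables — and 2 appears only in Nate's list, so Nate = 2.
The 7 still-open variables together cover exactly {1, 3, 4, 5, 6, 7, 8} — 7 values for 7 variables — and 4 appears only in Ivy's list, so Ivy = 4.
Among the 6 still-open variables, 5 fits only Bob (and all 6 values in {1, 3, 5, 6, 7, 8} must be used), so Bob = 5.
The 2 variables Mona and Carol are confined to {1, 3}, which locks those values in; drop them from Dave.
So Dave = 7.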